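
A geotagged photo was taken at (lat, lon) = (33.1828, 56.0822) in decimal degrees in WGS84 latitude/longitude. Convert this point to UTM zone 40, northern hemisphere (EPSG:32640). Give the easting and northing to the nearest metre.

Zone 40 central meridian λ₀ = 6×40 − 183 = 57°; Δλ = -0.9178°.
Transverse Mercator on WGS84 with k₀ = 0.9996 gives E = 414438.707 m, N = 3671927.552 m.

E 414439 m, N 3671928 m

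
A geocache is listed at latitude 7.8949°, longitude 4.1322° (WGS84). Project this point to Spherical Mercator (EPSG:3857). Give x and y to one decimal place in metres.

x 459994.4 m, y 881650.6 m

Web Mercator is spherical with R = a = 6378137 m.
x = R·λ = 6378137 × 0.072120495 = 459994.400 m.
y = R·ln tan(π/4 + φ/2) = 6378137 × 0.138230115 = 881650.609 m.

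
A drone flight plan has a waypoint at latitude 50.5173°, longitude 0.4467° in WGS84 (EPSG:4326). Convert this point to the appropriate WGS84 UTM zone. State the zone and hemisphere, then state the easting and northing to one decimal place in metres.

Longitude 0.4467° lies in the 6° band [0°, 6°), giving zone 31; latitude is north of the equator, so 31N.
Zone 31 central meridian λ₀ = 6×31 − 183 = 3°; Δλ = -2.5533°.
Transverse Mercator on WGS84 with k₀ = 0.9996 gives E = 318994.828 m, N = 5599262.815 m.

Zone 31N: E 318994.8 m, N 5599262.8 m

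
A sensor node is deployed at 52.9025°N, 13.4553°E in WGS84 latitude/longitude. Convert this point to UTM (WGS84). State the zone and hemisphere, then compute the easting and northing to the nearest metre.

Zone 33N: E 396105 m, N 5862542 m

Longitude 13.4553° lies in the 6° band [12°, 18°), giving zone 33; latitude is north of the equator, so 33N.
Zone 33 central meridian λ₀ = 6×33 − 183 = 15°; Δλ = -1.5447°.
Transverse Mercator on WGS84 with k₀ = 0.9996 gives E = 396104.649 m, N = 5862541.728 m.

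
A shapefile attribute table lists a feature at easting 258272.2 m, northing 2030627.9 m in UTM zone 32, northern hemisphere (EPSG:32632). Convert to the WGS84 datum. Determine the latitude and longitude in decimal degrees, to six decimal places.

lat 18.351800°, lon 6.712500°

Zone 32N: λ₀ = 9°, k₀ = 0.9996, false easting 500000 m.
Meridian distance M = (N − FN)/k₀ = 2031440.5 m.
Inverse transverse Mercator on WGS84 gives φ = 18.35180002°, λ = 6.71250047°.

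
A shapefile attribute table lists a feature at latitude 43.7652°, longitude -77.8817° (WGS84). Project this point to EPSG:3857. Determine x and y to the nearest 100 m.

Web Mercator is spherical with R = a = 6378137 m.
x = R·λ = 6378137 × -1.359292092 = -8669751.186 m.
y = R·ln tan(π/4 + φ/2) = 6378137 × 0.851216891 = 5429177.950 m.

x -8669800 m, y 5429200 m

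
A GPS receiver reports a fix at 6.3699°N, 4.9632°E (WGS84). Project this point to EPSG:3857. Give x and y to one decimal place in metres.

Web Mercator is spherical with R = a = 6378137 m.
x = R·λ = 6378137 × 0.086624181 = 552500.897 m.
y = R·ln tan(π/4 + φ/2) = 6378137 × 0.111405461 = 710559.293 m.

x 552500.9 m, y 710559.3 m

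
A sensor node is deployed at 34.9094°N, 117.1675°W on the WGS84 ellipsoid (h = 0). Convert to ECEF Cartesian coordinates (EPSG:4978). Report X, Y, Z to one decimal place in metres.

WGS84: a = 6378137 m, e² = 0.006694380; N(φ) = a/√(1−e²sin²φ) = 6385140.366 m.
X = (N+h)·cosφ·cosλ = -2390807.435 m; Y = (N+h)·cosφ·sinλ = -4658505.943 m; Z = (N(1−e²)+h)·sinφ = 3629628.942 m.

X -2390807.4 m, Y -4658505.9 m, Z 3629628.9 m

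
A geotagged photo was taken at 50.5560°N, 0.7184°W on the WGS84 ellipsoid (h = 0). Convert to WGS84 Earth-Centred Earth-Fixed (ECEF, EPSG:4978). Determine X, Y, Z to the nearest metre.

WGS84: a = 6378137 m, e² = 0.006694380; N(φ) = a/√(1−e²sin²φ) = 6390906.921 m.
X = (N+h)·cosφ·cosλ = 4059975.744 m; Y = (N+h)·cosφ·sinλ = -50908.452 m; Z = (N(1−e²)+h)·sinφ = 4902312.596 m.

X 4059976 m, Y -50908 m, Z 4902313 m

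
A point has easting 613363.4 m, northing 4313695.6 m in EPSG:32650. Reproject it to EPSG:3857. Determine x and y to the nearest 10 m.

Unproject from UTM 50N (λ₀ = 117°) → φ = 38.96489988°, λ = 118.30850054°.
Web Mercator (R = 6378137 m): x = 13170042.037 m, y = 4716645.028 m.

x 13170040 m, y 4716650 m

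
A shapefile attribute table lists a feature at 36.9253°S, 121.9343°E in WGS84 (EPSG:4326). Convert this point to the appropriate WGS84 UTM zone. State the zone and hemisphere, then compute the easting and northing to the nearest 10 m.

Zone 51S: E 405080 m, N 5912880 m

Longitude 121.9343° lies in the 6° band [120°, 126°), giving zone 51; latitude is south of the equator, so 51S.
Zone 51 central meridian λ₀ = 6×51 − 183 = 123°; Δλ = -1.0657°.
Transverse Mercator on WGS84 with k₀ = 0.9996 gives E = 405083.990 m, N = 5912883.943 m.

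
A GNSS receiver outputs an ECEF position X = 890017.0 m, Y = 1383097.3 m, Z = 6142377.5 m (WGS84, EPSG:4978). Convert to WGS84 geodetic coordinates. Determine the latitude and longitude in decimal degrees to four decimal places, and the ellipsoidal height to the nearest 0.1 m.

lat 75.1057°, lon 57.2389°, h 588.5 m

λ = atan2(Y, X) = 57.23889808°; p = √(X²+Y²) = 1644715.3 m.
Bowring's method on WGS84 (a = 6378137 m, b = 6356752.314 m) gives φ = 75.10570012°, h = 588.524 m.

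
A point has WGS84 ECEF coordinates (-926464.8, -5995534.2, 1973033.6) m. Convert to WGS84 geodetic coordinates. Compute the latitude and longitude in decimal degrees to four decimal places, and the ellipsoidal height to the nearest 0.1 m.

lat 18.1292°, lon -98.7842°, h 3387.2 m

λ = atan2(Y, X) = -98.78419962°; p = √(X²+Y²) = 6066693.3 m.
Bowring's method on WGS84 (a = 6378137 m, b = 6356752.314 m) gives φ = 18.12920050°, h = 3387.181 m.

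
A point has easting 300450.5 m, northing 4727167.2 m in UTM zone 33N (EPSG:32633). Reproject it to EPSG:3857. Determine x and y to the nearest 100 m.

Unproject from UTM 33N (λ₀ = 15°) → φ = 42.67109967°, λ = 12.56480025°.
Web Mercator (R = 6378137 m): x = 1398707.166 m, y = 5262043.104 m.

x 1398700 m, y 5262000 m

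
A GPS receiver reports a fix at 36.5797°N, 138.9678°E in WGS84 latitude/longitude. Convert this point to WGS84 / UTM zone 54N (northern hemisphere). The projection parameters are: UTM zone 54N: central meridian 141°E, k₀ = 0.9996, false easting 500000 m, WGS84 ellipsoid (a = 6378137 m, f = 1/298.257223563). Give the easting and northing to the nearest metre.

E 318181 m, N 4050171 m

Zone 54 central meridian λ₀ = 6×54 − 183 = 141°; Δλ = -2.0322°.
Transverse Mercator on WGS84 with k₀ = 0.9996 gives E = 318181.339 m, N = 4050170.808 m.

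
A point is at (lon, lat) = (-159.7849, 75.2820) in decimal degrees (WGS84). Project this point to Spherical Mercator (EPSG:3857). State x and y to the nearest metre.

Web Mercator is spherical with R = a = 6378137 m.
x = R·λ = 6378137 × -2.788772600 = -17787173.704 m.
y = R·ln tan(π/4 + φ/2) = 6378137 × 2.046782806 = 13054661.148 m.

x -17787174 m, y 13054661 m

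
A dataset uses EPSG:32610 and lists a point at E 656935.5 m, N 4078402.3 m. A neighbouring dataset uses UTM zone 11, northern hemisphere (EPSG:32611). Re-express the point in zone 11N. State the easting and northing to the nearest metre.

E 121847 m, N 4085355 m

UTM 10N → geographic: φ = 36.83849988°, λ = -121.23999948°.
UTM 11N (λ₀ = -117°) forward: E = 121847.397 m, N = 4085354.772 m.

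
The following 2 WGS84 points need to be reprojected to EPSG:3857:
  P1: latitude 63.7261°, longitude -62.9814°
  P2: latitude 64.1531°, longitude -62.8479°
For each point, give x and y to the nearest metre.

P1: x -7011057 m, y 9280549 m; P2: x -6996196 m, y 9388749 m

Web Mercator: x = R·λ, y = R·ln tan(π/4+φ/2), R = 6378137 m.
P1 (63.7261°, -62.9814°) → (-7011057.377, 9280548.696) m.
P2 (64.1531°, -62.8479°) → (-6996196.225, 9388749.157) m.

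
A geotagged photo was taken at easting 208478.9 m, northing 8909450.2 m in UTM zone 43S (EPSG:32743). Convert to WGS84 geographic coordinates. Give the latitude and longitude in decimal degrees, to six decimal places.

lat -9.855100°, lon 72.342100°

Zone 43S: λ₀ = 75°, k₀ = 0.9996, false easting 500000 m, false northing 10000000 m.
Meridian distance M = (N − FN)/k₀ = -1090986.2 m.
Inverse transverse Mercator on WGS84 gives φ = -9.85509965°, λ = 72.34210034°.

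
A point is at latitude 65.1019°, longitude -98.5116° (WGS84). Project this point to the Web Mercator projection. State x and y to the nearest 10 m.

x -10966260 m, y 9635260 m

Web Mercator is spherical with R = a = 6378137 m.
x = R·λ = 6378137 × -1.719351771 = -10966261.149 m.
y = R·ln tan(π/4 + φ/2) = 6378137 × 1.510670552 = 9635263.744 m.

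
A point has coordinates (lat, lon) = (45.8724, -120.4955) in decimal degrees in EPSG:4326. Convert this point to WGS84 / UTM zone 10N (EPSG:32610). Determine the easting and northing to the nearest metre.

E 694373 m, N 5082921 m

Zone 10 central meridian λ₀ = 6×10 − 183 = -123°; Δλ = +2.5045°.
Transverse Mercator on WGS84 with k₀ = 0.9996 gives E = 694372.724 m, N = 5082920.689 m.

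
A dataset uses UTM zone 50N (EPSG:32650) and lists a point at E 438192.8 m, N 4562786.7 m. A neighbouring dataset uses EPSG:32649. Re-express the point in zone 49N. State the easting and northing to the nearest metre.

UTM 50N → geographic: φ = 41.21410033°, λ = 116.26270002°.
UTM 49N (λ₀ = 111°) forward: E = 941248.196 m, N = 4575896.716 m.

E 941248 m, N 4575897 m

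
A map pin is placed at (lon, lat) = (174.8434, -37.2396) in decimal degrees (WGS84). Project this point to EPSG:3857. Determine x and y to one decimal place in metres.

x 19463478.3 m, y -4472556.8 m

Web Mercator is spherical with R = a = 6378137 m.
x = R·λ = 6378137 × 3.051593005 = 19463478.257 m.
y = R·ln tan(π/4 + φ/2) = 6378137 × -0.701232471 = -4472556.767 m.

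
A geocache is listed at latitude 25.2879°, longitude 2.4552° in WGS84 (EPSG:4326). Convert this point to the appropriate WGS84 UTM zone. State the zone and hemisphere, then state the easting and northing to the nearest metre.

Longitude 2.4552° lies in the 6° band [0°, 6°), giving zone 31; latitude is north of the equator, so 31N.
Zone 31 central meridian λ₀ = 6×31 − 183 = 3°; Δλ = -0.5448°.
Transverse Mercator on WGS84 with k₀ = 0.9996 gives E = 445152.658 m, N = 2796938.513 m.

Zone 31N: E 445153 m, N 2796939 m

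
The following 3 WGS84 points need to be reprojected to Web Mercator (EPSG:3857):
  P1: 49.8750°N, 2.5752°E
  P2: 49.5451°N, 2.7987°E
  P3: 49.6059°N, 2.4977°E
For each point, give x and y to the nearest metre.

P1: x 286670 m, y 6424656 m; P2: x 311550 m, y 6367865 m; P3: x 278043 m, y 6378302 m

Web Mercator: x = R·λ, y = R·ln tan(π/4+φ/2), R = 6378137 m.
P1 (49.8750°, 2.5752°) → (286669.953, 6424656.119) m.
P2 (49.5451°, 2.7987°) → (311549.859, 6367864.731) m.
P3 (49.6059°, 2.4977°) → (278042.692, 6378302.349) m.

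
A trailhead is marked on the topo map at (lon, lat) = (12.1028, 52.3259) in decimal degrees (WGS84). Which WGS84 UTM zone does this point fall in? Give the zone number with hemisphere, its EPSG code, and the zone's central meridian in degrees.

UTM zone = ⌊(λ + 180)/6⌋ + 1; 12.1028° ∈ [12°, 18°) → zone 33.
Hemisphere: N (φ ≥ 0).
Central meridian λ₀ = 6×33 − 183 = 15°.
EPSG code: 32633.

Zone 33N (EPSG:32633), central meridian 15°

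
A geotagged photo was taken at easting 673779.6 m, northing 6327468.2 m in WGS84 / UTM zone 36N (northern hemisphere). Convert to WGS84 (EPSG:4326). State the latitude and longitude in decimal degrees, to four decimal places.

lat 57.0578°, lon 35.8656°

Zone 36N: λ₀ = 33°, k₀ = 0.9996, false easting 500000 m.
Meridian distance M = (N − FN)/k₀ = 6330000.2 m.
Inverse transverse Mercator on WGS84 gives φ = 57.05779996°, λ = 35.86560069°.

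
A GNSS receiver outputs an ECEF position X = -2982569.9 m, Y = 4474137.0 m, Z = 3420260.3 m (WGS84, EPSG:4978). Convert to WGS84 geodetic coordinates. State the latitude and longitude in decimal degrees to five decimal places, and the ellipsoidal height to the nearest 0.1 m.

λ = atan2(Y, X) = 123.68839986°; p = √(X²+Y²) = 5377139.1 m.
Bowring's method on WGS84 (a = 6378137 m, b = 6356752.314 m) gives φ = 32.63389981°, h = 784.203 m.

lat 32.63390°, lon 123.68840°, h 784.2 m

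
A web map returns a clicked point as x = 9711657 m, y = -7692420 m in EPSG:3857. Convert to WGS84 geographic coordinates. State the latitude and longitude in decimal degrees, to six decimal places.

R = 6378137 m. λ = x/R = 87.24129917°.
φ = 2·arctan(exp(y/R)) − 90° = 2·arctan(0.29937) − 90° = -56.66730237°.

lat -56.667302°, lon 87.241299°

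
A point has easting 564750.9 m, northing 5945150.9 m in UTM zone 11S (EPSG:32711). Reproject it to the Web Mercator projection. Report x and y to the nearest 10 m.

x -12943750 m, y -4388630 m

Unproject from UTM 11S (λ₀ = -117°) → φ = -36.63700027°, λ = -116.27570026°.
Web Mercator (R = 6378137 m): x = -12943751.745 m, y = -4388629.367 m.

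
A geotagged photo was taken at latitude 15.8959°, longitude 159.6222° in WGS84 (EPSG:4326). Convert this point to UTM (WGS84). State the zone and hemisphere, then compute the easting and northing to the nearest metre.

Zone 57N: E 566606 m, N 1757520 m

Longitude 159.6222° lies in the 6° band [156°, 162°), giving zone 57; latitude is north of the equator, so 57N.
Zone 57 central meridian λ₀ = 6×57 − 183 = 159°; Δλ = +0.6222°.
Transverse Mercator on WGS84 with k₀ = 0.9996 gives E = 566605.634 m, N = 1757519.525 m.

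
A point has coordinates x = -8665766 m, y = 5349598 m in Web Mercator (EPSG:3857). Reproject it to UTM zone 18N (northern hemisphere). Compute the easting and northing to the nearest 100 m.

E 269000 m, N 4792100 m

Web Mercator inverse (R = 6378137 m) → φ = 43.24670127°, λ = -77.84590046°.
UTM 18N forward: E = 268959.582 m, N = 4792144.112 m.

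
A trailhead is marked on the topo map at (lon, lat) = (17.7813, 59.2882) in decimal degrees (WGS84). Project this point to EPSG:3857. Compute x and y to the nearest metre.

Web Mercator is spherical with R = a = 6378137 m.
x = R·λ = 6378137 × 0.310342230 = 1979405.262 m.
y = R·ln tan(π/4 + φ/2) = 6378137 × 1.292374313 = 8242940.426 m.

x 1979405 m, y 8242940 m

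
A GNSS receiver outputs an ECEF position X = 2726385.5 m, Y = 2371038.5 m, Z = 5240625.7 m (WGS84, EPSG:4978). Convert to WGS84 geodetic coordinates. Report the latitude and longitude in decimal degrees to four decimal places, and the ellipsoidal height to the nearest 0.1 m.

λ = atan2(Y, X) = 41.01229981°; p = √(X²+Y²) = 3613170.6 m.
Bowring's method on WGS84 (a = 6378137 m, b = 6356752.314 m) gives φ = 55.59510035°, h = 1847.318 m.

lat 55.5951°, lon 41.0123°, h 1847.3 m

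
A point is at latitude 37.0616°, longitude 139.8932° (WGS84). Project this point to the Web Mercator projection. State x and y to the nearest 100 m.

Web Mercator is spherical with R = a = 6378137 m.
x = R·λ = 6378137 × 2.441596941 = 15572839.789 m.
y = R·ln tan(π/4 + φ/2) = 6378137 × 0.697334741 = 4447696.515 m.

x 15572800 m, y 4447700 m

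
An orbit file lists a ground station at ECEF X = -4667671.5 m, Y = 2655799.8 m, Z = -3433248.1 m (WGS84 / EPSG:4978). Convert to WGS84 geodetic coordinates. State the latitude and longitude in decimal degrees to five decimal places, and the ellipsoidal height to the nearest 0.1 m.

lat -32.76560°, lon 150.36110°, h 2069.6 m

λ = atan2(Y, X) = 150.36110007°; p = √(X²+Y²) = 5370328.7 m.
Bowring's method on WGS84 (a = 6378137 m, b = 6356752.314 m) gives φ = -32.76559961°, h = 2069.591 m.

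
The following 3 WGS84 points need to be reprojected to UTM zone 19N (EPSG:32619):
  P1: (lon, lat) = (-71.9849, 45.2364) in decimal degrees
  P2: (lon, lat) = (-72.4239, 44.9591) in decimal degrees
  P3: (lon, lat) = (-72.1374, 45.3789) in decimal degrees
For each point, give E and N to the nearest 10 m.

P1: E 265710 m, N 5013550 m; P2: E 229950 m, N 4984110 m; P3: E 254360 m, N 5029830 m

UTM zone 19N: λ₀ = -69°, k₀ = 0.9996.
P1 (45.2364°, -71.9849°) → (265714.374, 5013546.990) m.
P2 (44.9591°, -72.4239°) → (229951.975, 4984111.798) m.
P3 (45.3789°, -72.1374°) → (254361.551, 5029832.052) m.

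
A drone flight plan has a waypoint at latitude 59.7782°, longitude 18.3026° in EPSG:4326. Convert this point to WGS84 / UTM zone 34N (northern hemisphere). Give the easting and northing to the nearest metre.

Zone 34 central meridian λ₀ = 6×34 − 183 = 21°; Δλ = -2.6974°.
Transverse Mercator on WGS84 with k₀ = 0.9996 gives E = 348566.913 m, N = 6629791.238 m.

E 348567 m, N 6629791 m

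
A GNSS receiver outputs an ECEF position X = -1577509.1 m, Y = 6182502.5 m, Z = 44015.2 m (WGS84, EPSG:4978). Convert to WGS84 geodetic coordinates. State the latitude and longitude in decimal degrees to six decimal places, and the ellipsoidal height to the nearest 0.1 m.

λ = atan2(Y, X) = 104.31400044°; p = √(X²+Y²) = 6380585.6 m.
Bowring's method on WGS84 (a = 6378137 m, b = 6356752.314 m) gives φ = 0.39789979°, h = 2601.399 m.

lat 0.397900°, lon 104.314000°, h 2601.4 m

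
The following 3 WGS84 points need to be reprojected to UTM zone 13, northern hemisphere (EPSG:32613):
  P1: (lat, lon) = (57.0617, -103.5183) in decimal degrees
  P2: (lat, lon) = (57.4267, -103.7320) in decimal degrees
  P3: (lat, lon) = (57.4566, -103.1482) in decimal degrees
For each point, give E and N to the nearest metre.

P1: E 589857 m, N 6325229 m; P2: E 576142 m, N 6365596 m; P3: E 611103 m, N 6369728 m

UTM zone 13N: λ₀ = -105°, k₀ = 0.9996.
P1 (57.0617°, -103.5183°) → (589857.027, 6325229.309) m.
P2 (57.4267°, -103.7320°) → (576141.956, 6365595.857) m.
P3 (57.4566°, -103.1482°) → (611103.479, 6369728.093) m.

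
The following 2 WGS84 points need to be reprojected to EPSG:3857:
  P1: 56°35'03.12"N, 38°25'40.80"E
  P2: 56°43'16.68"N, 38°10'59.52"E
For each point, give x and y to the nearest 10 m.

P1: x 4277790 m, y 7675600 m; P2: x 4250530 m, y 7703370 m

Web Mercator: x = R·λ, y = R·ln tan(π/4+φ/2), R = 6378137 m.
P1 (56.5842°, 38.4280°) → (4277785.392, 7675603.374) m.
P2 (56.7213°, 38.1832°) → (4250534.381, 7703366.867) m.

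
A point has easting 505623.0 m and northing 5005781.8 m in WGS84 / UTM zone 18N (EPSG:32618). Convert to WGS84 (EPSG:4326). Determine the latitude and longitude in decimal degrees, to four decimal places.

lat 45.2055°, lon -74.9284°

Zone 18N: λ₀ = -75°, k₀ = 0.9996, false easting 500000 m.
Meridian distance M = (N − FN)/k₀ = 5007784.9 m.
Inverse transverse Mercator on WGS84 gives φ = 45.20550044°, λ = -74.92839957°.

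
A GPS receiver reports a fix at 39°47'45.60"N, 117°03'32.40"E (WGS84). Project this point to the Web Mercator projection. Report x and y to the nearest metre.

Web Mercator is spherical with R = a = 6378137 m.
x = R·λ = 6378137 × 2.043064969 = 13030948.273 m.
y = R·ln tan(π/4 + φ/2) = 6378137 × 0.758268706 = 4836341.688 m.

x 13030948 m, y 4836342 m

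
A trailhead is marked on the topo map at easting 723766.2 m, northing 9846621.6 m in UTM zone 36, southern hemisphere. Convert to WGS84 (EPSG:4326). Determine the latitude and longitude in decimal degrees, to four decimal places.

Zone 36S: λ₀ = 33°, k₀ = 0.9996, false easting 500000 m, false northing 10000000 m.
Meridian distance M = (N − FN)/k₀ = -153439.8 m.
Inverse transverse Mercator on WGS84 gives φ = -1.38679962°, λ = 35.01110021°.

lat -1.3868°, lon 35.0111°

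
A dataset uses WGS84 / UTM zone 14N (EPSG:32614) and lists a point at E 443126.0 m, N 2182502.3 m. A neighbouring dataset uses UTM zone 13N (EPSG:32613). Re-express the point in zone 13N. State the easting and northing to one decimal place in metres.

E 1072465.4 m, N 2191637.7 m

UTM 14N → geographic: φ = 19.73729969°, λ = -99.54280022°.
UTM 13N (λ₀ = -105°) forward: E = 1072465.398 m, N = 2191637.708 m.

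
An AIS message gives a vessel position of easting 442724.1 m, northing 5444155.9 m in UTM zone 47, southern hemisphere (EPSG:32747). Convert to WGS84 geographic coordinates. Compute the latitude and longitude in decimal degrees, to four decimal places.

Zone 47S: λ₀ = 99°, k₀ = 0.9996, false easting 500000 m, false northing 10000000 m.
Meridian distance M = (N − FN)/k₀ = -4557667.2 m.
Inverse transverse Mercator on WGS84 gives φ = -41.15189956°, λ = 98.31739989°.

lat -41.1519°, lon 98.3174°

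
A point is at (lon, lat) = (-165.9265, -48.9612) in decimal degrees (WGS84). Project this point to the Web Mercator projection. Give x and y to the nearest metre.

Web Mercator is spherical with R = a = 6378137 m.
x = R·λ = 6378137 × -2.895963741 = -18470853.489 m.
y = R·ln tan(π/4 + φ/2) = 6378137 × -0.982776069 = -6268280.408 m.

x -18470853 m, y -6268280 m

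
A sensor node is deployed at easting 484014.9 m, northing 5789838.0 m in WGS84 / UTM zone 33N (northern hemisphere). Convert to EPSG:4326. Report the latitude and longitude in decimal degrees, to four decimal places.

Zone 33N: λ₀ = 15°, k₀ = 0.9996, false easting 500000 m.
Meridian distance M = (N − FN)/k₀ = 5792154.9 m.
Inverse transverse Mercator on WGS84 gives φ = 52.25869970°, λ = 14.76580002°.

lat 52.2587°, lon 14.7658°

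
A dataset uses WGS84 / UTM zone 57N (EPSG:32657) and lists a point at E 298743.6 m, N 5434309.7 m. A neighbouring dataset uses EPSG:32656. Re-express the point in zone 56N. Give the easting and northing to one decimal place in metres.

UTM 57N → geographic: φ = 49.02879971°, λ = 156.24669984°.
UTM 56N (λ₀ = 153°) forward: E = 737317.166 m, N = 5435736.635 m.

E 737317.2 m, N 5435736.6 m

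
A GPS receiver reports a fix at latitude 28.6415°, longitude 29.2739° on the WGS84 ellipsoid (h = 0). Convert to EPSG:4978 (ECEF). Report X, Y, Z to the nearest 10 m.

X 4886570 m, Y 2739290 m, Z 3039090 m

WGS84: a = 6378137 m, e² = 0.006694380; N(φ) = a/√(1−e²sin²φ) = 6383047.668 m.
X = (N+h)·cosφ·cosλ = 4886573.924 m; Y = (N+h)·cosφ·sinλ = 2739291.157 m; Z = (N(1−e²)+h)·sinφ = 3039089.405 m.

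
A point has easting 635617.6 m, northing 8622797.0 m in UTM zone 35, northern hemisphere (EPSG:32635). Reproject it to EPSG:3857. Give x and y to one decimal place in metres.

Unproject from UTM 35N (λ₀ = 27°) → φ = 77.62240003°, λ = 32.67599806°.
Web Mercator (R = 6378137 m): x = 3637475.465 m, y = 14169580.267 m.

x 3637475.5 m, y 14169580.3 m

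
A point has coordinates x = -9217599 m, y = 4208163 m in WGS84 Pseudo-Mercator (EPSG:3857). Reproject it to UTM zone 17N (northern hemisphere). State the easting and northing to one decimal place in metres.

E 336108.7 m, N 3910599.0 m

Web Mercator inverse (R = 6378137 m) → φ = 35.32520136°, λ = -82.80310065°.
UTM 17N forward: E = 336108.659 m, N = 3910599.042 m.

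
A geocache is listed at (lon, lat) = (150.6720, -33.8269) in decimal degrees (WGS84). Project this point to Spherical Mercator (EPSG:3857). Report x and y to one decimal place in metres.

Web Mercator is spherical with R = a = 6378137 m.
x = R·λ = 6378137 × 2.629722491 = 16772730.317 m.
y = R·ln tan(π/4 + φ/2) = 6378137 × -0.628017639 = -4005582.540 m.

x 16772730.3 m, y -4005582.5 m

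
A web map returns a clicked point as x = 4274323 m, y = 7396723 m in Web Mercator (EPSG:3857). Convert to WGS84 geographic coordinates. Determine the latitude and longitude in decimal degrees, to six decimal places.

R = 6378137 m. λ = x/R = 38.39689680°.
φ = 2·arctan(exp(y/R)) − 90° = 2·arctan(3.18898) − 90° = 55.17919927°.

lat 55.179199°, lon 38.396897°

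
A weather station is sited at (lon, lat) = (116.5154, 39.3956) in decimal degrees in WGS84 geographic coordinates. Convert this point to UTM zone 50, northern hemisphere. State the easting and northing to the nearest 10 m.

Zone 50 central meridian λ₀ = 6×50 − 183 = 117°; Δλ = -0.4846°.
Transverse Mercator on WGS84 with k₀ = 0.9996 gives E = 458272.208 m, N = 4360790.233 m.

E 458270 m, N 4360790 m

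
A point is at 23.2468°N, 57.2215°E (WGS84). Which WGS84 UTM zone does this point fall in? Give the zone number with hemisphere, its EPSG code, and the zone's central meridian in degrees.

UTM zone = ⌊(λ + 180)/6⌋ + 1; 57.2215° ∈ [54°, 60°) → zone 40.
Hemisphere: N (φ ≥ 0).
Central meridian λ₀ = 6×40 − 183 = 57°.
EPSG code: 32640.

Zone 40N (EPSG:32640), central meridian 57°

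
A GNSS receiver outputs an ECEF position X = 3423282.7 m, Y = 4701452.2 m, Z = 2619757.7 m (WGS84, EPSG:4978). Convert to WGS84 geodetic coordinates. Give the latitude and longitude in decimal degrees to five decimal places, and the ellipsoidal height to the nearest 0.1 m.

lat 24.39410°, lon 53.94040°, h 4015.6 m

λ = atan2(Y, X) = 53.94039985°; p = √(X²+Y²) = 5815713.0 m.
Bowring's method on WGS84 (a = 6378137 m, b = 6356752.314 m) gives φ = 24.39410030°, h = 4015.646 m.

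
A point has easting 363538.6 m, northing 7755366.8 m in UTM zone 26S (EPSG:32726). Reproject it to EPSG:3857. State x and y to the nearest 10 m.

Unproject from UTM 26S (λ₀ = -27°) → φ = -20.29469973°, λ = -28.30689996°.
Web Mercator (R = 6378137 m): x = -3151109.689 m, y = -2307975.029 m.

x -3151110 m, y -2307980 m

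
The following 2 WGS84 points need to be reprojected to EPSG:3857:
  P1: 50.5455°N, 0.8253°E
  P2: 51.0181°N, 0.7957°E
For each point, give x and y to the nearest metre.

P1: x 91872 m, y 6541288 m; P2: x 88577 m, y 6624496 m

Web Mercator: x = R·λ, y = R·ln tan(π/4+φ/2), R = 6378137 m.
P1 (50.5455°, 0.8253°) → (91871.976, 6541288.322) m.
P2 (51.0181°, 0.7957°) → (88576.919, 6624496.028) m.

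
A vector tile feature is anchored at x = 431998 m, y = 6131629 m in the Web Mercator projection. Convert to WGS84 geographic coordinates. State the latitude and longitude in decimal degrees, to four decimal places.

R = 6378137 m. λ = x/R = 3.88070406°.
φ = 2·arctan(exp(y/R)) − 90° = 2·arctan(2.61523) − 90° = 48.14870021°.

lat 48.1487°, lon 3.8807°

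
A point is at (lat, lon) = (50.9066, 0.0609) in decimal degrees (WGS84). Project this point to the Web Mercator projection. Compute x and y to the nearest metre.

Web Mercator is spherical with R = a = 6378137 m.
x = R·λ = 6378137 × 0.001062906 = 6779.357 m.
y = R·ln tan(π/4 + φ/2) = 6378137 × 1.035535760 = 6604788.944 m.

x 6779 m, y 6604789 m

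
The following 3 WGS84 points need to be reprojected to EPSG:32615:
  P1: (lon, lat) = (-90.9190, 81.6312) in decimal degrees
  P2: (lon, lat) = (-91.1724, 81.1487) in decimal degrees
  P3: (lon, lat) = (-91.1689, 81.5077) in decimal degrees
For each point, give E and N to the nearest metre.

P1: E 533807 m, N 9064269 m; P2: E 531390 m, N 9010297 m; P3: E 530184 m, N 9050353 m

UTM zone 15N: λ₀ = -93°, k₀ = 0.9996.
P1 (81.6312°, -90.9190°) → (533806.551, 9064268.609) m.
P2 (81.1487°, -91.1724°) → (531389.758, 9010297.275) m.
P3 (81.5077°, -91.1689°) → (530184.003, 9050352.527) m.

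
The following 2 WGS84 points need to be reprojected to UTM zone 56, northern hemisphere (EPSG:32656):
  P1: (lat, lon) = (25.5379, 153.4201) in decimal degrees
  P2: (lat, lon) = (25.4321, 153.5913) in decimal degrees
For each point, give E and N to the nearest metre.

UTM zone 56N: λ₀ = 153°, k₀ = 0.9996.
P1 (25.5379°, 153.4201°) → (542205.986, 2824577.520) m.
P2 (25.4321°, 153.5913°) → (559458.213, 2812926.720) m.

P1: E 542206 m, N 2824578 m; P2: E 559458 m, N 2812927 m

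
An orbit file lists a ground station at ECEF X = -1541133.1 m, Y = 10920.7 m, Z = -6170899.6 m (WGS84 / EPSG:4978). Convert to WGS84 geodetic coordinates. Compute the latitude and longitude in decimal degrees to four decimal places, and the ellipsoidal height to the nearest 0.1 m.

λ = atan2(Y, X) = 179.59400032°; p = √(X²+Y²) = 1541171.8 m.
Bowring's method on WGS84 (a = 6378137 m, b = 6356752.314 m) gives φ = -76.06749958°, h = 2439.290 m.

lat -76.0675°, lon 179.5940°, h 2439.3 m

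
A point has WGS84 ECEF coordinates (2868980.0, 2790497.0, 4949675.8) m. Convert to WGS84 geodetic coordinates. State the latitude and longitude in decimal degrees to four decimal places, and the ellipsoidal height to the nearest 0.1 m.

λ = atan2(Y, X) = 44.20549965°; p = √(X²+Y²) = 4002239.3 m.
Bowring's method on WGS84 (a = 6378137 m, b = 6356752.314 m) gives φ = 51.22949982°, h = 132.335 m.

lat 51.2295°, lon 44.2055°, h 132.3 m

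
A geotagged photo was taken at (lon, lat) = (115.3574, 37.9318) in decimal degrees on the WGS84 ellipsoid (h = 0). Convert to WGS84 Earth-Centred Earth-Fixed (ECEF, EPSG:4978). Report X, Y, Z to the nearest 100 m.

WGS84: a = 6378137 m, e² = 0.006694380; N(φ) = a/√(1−e²sin²φ) = 6386219.731 m.
X = (N+h)·cosφ·cosλ = -2157199.573 m; Y = (N+h)·cosφ·sinλ = 4551782.964 m; Z = (N(1−e²)+h)·sinφ = 3899476.021 m.

X -2157200 m, Y 4551800 m, Z 3899500 m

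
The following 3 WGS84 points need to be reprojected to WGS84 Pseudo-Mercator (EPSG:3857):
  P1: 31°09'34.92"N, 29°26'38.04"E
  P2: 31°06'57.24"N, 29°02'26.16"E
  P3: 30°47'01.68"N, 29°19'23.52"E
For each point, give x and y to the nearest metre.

Web Mercator: x = R·λ, y = R·ln tan(π/4+φ/2), R = 6378137 m.
P1 (31.1597°, 29.4439°) → (3277679.955, 3653506.642) m.
P2 (31.1159°, 29.0406°) → (3232784.804, 3647810.130) m.
P3 (30.7838°, 29.3232°) → (3264243.692, 3604703.173) m.

P1: x 3277680 m, y 3653507 m; P2: x 3232785 m, y 3647810 m; P3: x 3264244 m, y 3604703 m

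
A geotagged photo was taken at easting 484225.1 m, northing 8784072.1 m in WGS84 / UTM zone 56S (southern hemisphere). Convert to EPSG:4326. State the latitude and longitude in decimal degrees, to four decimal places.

lat -10.9995°, lon 152.8556°

Zone 56S: λ₀ = 153°, k₀ = 0.9996, false easting 500000 m, false northing 10000000 m.
Meridian distance M = (N − FN)/k₀ = -1216414.5 m.
Inverse transverse Mercator on WGS84 gives φ = -10.99949963°, λ = 152.85559957°.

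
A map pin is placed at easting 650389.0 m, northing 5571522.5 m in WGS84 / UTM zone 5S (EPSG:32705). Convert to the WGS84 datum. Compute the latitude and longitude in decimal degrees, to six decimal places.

lat -39.993100°, lon -151.238399°

Zone 5S: λ₀ = -153°, k₀ = 0.9996, false easting 500000 m, false northing 10000000 m.
Meridian distance M = (N − FN)/k₀ = -4430249.6 m.
Inverse transverse Mercator on WGS84 gives φ = -39.99310003°, λ = -151.23839944°.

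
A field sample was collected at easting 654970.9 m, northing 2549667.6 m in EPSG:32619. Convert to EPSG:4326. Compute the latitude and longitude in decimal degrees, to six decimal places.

Zone 19N: λ₀ = -69°, k₀ = 0.9996, false easting 500000 m.
Meridian distance M = (N − FN)/k₀ = 2550687.9 m.
Inverse transverse Mercator on WGS84 gives φ = 23.04830026°, λ = -67.48740018°.

lat 23.048300°, lon -67.487400°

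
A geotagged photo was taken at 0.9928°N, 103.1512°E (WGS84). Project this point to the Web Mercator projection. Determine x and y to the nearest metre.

x 11482739 m, y 110524 m

Web Mercator is spherical with R = a = 6378137 m.
x = R·λ = 6378137 × 1.800328067 = 11482739.059 m.
y = R·ln tan(π/4 + φ/2) = 6378137 × 0.017328496 = 110523.521 m.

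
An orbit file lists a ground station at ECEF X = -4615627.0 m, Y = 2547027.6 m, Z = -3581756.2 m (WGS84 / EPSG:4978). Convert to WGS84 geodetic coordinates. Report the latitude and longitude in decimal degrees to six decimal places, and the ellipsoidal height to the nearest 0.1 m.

lat -34.372200°, lon 151.108900°, h 2048.9 m

λ = atan2(Y, X) = 151.10890022°; p = √(X²+Y²) = 5271751.3 m.
Bowring's method on WGS84 (a = 6378137 m, b = 6356752.314 m) gives φ = -34.37219990°, h = 2048.937 m.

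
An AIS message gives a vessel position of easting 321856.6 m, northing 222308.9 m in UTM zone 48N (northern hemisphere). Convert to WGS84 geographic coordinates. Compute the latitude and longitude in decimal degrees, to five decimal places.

lat 2.01050°, lon 103.39830°

Zone 48N: λ₀ = 105°, k₀ = 0.9996, false easting 500000 m.
Meridian distance M = (N − FN)/k₀ = 222397.9 m.
Inverse transverse Mercator on WGS84 gives φ = 2.01049958°, λ = 103.39830027°.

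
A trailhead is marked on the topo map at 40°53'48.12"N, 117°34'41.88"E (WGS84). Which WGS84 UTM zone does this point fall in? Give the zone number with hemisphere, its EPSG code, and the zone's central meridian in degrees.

UTM zone = ⌊(λ + 180)/6⌋ + 1; 117.5783° ∈ [114°, 120°) → zone 50.
Hemisphere: N (φ ≥ 0).
Central meridian λ₀ = 6×50 − 183 = 117°.
EPSG code: 32650.

Zone 50N (EPSG:32650), central meridian 117°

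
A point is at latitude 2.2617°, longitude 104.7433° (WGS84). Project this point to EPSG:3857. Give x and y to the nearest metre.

Web Mercator is spherical with R = a = 6378137 m.
x = R·λ = 6378137 × 1.828115454 = 11659970.820 m.
y = R·ln tan(π/4 + φ/2) = 6378137 × 0.039484367 = 251836.703 m.

x 11659971 m, y 251837 m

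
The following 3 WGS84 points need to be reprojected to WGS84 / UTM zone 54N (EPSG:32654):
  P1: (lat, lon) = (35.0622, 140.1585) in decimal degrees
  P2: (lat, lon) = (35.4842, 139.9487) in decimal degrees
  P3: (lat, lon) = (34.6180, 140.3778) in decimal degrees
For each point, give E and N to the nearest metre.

P1: E 423269 m, N 3880265 m; P2: E 404634 m, N 3927249 m; P3: E 442960 m, N 3830858 m

UTM zone 54N: λ₀ = 141°, k₀ = 0.9996.
P1 (35.0622°, 140.1585°) → (423268.939, 3880264.553) m.
P2 (35.4842°, 139.9487°) → (404633.916, 3927249.059) m.
P3 (34.6180°, 140.3778°) → (442960.223, 3830858.001) m.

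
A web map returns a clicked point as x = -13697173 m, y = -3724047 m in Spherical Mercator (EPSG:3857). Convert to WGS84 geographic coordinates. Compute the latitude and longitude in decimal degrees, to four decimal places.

R = 6378137 m. λ = x/R = -123.04379855°.
φ = 2·arctan(exp(y/R)) − 90° = 2·arctan(0.55773) − 90° = -31.70039692°.

lat -31.7004°, lon -123.0438°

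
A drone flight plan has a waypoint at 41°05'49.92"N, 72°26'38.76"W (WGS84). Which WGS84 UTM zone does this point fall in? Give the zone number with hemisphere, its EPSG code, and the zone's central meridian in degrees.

Zone 18N (EPSG:32618), central meridian -75°

UTM zone = ⌊(λ + 180)/6⌋ + 1; -72.4441° ∈ [-78°, -72°) → zone 18.
Hemisphere: N (φ ≥ 0).
Central meridian λ₀ = 6×18 − 183 = -75°.
EPSG code: 32618.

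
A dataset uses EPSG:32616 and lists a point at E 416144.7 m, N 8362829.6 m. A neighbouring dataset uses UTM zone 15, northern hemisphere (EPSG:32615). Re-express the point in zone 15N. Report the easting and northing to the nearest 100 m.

E 585700 m, N 8362900 m

UTM 16N → geographic: φ = 75.33270002°, λ = -89.96800012°.
UTM 15N (λ₀ = -93°) forward: E = 585662.037 m, N = 8362921.201 m.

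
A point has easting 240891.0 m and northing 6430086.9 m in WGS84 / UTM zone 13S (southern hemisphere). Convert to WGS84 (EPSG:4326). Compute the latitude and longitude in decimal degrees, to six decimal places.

Zone 13S: λ₀ = -105°, k₀ = 0.9996, false easting 500000 m, false northing 10000000 m.
Meridian distance M = (N − FN)/k₀ = -3571341.6 m.
Inverse transverse Mercator on WGS84 gives φ = -32.23599961°, λ = -107.74979987°.

lat -32.236000°, lon -107.749800°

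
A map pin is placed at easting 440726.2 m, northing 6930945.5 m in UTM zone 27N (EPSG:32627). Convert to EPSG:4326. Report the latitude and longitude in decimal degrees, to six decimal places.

Zone 27N: λ₀ = -21°, k₀ = 0.9996, false easting 500000 m.
Meridian distance M = (N − FN)/k₀ = 6933719.0 m.
Inverse transverse Mercator on WGS84 gives φ = 62.50480009°, λ = -22.15079908°.

lat 62.504800°, lon -22.150799°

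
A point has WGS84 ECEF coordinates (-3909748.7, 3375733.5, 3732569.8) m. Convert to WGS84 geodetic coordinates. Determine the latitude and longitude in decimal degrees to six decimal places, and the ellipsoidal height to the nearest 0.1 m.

lat 36.034900°, lon 139.192200°, h 2117.9 m

λ = atan2(Y, X) = 139.19219987°; p = √(X²+Y²) = 5165434.3 m.
Bowring's method on WGS84 (a = 6378137 m, b = 6356752.314 m) gives φ = 36.03489996°, h = 2117.909 m.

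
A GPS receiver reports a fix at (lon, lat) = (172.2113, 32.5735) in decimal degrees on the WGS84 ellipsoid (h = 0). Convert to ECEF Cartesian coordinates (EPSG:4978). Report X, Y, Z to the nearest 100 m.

X -5330500 m, Y 729100 m, Z 3414200 m

WGS84: a = 6378137 m, e² = 0.006694380; N(φ) = a/√(1−e²sin²φ) = 6384334.070 m.
X = (N+h)·cosφ·cosλ = -5330454.334 m; Y = (N+h)·cosφ·sinλ = 729110.435 m; Z = (N(1−e²)+h)·sinφ = 3414194.735 m.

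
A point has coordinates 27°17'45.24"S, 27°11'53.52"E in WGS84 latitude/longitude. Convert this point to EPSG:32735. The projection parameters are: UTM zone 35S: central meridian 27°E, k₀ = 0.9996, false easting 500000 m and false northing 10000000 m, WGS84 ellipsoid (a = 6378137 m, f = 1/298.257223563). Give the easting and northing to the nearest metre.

E 519613 m, N 6980775 m

Zone 35 central meridian λ₀ = 6×35 − 183 = 27°; Δλ = +0.1982°.
Transverse Mercator on WGS84 with k₀ = 0.9996 gives E = 519612.742 m, N = 6980774.864 m.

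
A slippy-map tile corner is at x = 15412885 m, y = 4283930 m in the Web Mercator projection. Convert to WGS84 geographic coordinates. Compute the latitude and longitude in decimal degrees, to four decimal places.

lat 35.8786°, lon 138.4563°

R = 6378137 m. λ = x/R = 138.45630168°.
φ = 2·arctan(exp(y/R)) − 90° = 2·arctan(1.95748) − 90° = 35.87860181°.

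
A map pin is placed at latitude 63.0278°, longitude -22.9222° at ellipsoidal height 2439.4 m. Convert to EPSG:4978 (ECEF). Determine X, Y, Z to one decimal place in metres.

WGS84: a = 6378137 m, e² = 0.006694380; N(φ) = a/√(1−e²sin²φ) = 6395161.986 m.
X = (N+h)·cosφ·cosλ = 2672551.365 m; Y = (N+h)·cosφ·sinλ = -1130150.384 m; Z = (N(1−e²)+h)·sinφ = 5663558.266 m.

X 2672551.4 m, Y -1130150.4 m, Z 5663558.3 m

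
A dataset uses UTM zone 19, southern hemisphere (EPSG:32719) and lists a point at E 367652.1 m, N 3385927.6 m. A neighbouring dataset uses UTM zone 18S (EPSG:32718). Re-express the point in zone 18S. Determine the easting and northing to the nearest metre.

UTM 19S → geographic: φ = -59.64370014°, λ = -71.34789958°.
UTM 18S (λ₀ = -75°) forward: E = 705823.885 m, N = 3382604.744 m.

E 705824 m, N 3382605 m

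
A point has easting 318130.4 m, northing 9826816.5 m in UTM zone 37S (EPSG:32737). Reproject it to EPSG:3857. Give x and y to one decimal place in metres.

Unproject from UTM 37S (λ₀ = 39°) → φ = -1.56619981°, λ = 37.36520011°.
Web Mercator (R = 6378137 m): x = 4159475.049 m, y = -174370.282 m.

x 4159475.0 m, y -174370.3 m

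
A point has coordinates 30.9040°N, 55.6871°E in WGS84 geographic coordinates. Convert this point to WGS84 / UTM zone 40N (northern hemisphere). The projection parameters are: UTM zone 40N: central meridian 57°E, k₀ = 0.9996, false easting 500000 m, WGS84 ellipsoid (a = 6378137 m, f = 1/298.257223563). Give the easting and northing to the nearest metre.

E 374532 m, N 3419701 m

Zone 40 central meridian λ₀ = 6×40 − 183 = 57°; Δλ = -1.3129°.
Transverse Mercator on WGS84 with k₀ = 0.9996 gives E = 374531.996 m, N = 3419701.191 m.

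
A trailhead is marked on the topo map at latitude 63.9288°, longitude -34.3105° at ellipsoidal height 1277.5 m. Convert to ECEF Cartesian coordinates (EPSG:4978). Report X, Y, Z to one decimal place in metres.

X 2322099.5 m, Y -1584652.5 m, Z 5707378.6 m

WGS84: a = 6378137 m, e² = 0.006694380; N(φ) = a/√(1−e²sin²φ) = 6395432.416 m.
X = (N+h)·cosφ·cosλ = 2322099.477 m; Y = (N+h)·cosφ·sinλ = -1584652.511 m; Z = (N(1−e²)+h)·sinφ = 5707378.600 m.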